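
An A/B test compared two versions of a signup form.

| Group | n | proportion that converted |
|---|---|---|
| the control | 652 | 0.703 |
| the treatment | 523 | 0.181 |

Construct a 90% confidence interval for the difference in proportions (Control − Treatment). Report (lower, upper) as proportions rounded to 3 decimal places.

(0.482, 0.562)

SE₁ = √(p̂₁(1−p̂₁)/n₁) = √(0.7030·0.2970/652) = 0.01790; SE₂ = √(0.1810·0.8190/523) = 0.01684.
Independent samples: SE of the difference = √(SE₁² + SE₂²) = √(0.00032041 + 0.0002835856) = 0.02458.
z* for 90% confidence is 1.645, so the margin of error is 1.645 × 0.02458 = 0.04043.
Point estimate p̂₁ − p̂₂ = 0.7030 − 0.1810 = 0.5220.
0.5220 ± 0.04043 → (0.482, 0.562).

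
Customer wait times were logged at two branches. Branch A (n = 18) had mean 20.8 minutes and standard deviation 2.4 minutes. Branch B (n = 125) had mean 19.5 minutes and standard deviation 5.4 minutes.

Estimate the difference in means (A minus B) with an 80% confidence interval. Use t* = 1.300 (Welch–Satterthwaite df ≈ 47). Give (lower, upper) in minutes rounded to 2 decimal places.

(0.33, 2.27)

Per-group SEs: s₁/√n₁ = 2.4/√18 = 0.5657, s₂/√n₂ = 5.4/√125 = 0.4830.
Unpooled SE of the difference: √(0.32001649 + 0.233289) = 0.7438.
Margin of error = t* · SE = 1.300 × 0.7438 = 0.9669.
x̄₁ − x̄₂ = 20.8 − 19.5 = 1.3000.
CI: 1.3000 ± 0.9669 = (0.33, 2.27).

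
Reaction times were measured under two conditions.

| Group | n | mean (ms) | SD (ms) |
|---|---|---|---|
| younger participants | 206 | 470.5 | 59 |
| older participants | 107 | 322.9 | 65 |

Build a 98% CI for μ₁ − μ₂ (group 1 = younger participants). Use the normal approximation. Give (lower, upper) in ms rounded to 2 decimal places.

(130.13, 165.07)

SE₁ = s₁/√n₁ = 59/√206 = 4.1107; SE₂ = 65/√107 = 6.2838.
Independent samples, unequal variances: SE_diff = √(SE₁² + SE₂²) = √(16.89785449 + 39.48614244) = 7.5089.
z* = 2.326, so margin of error = 2.326 × 7.5089 = 17.4657.
Difference in means = 470.5 − 322.9 = 147.6000.
147.6000 ± 17.4657 → (130.13, 165.07).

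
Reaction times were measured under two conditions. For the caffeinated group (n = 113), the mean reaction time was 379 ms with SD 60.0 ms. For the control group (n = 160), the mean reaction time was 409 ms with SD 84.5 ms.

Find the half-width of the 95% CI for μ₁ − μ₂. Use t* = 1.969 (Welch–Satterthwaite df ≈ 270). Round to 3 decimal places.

Standard errors of each mean: 60.0/√113 = 5.6443 and 84.5/√160 = 6.6803.
SE(x̄₁ − x̄₂) = √(5.6443² + 6.6803²) = 8.7455 for independent samples with unequal variances.
With t* = 1.969, the margin is 1.969 × 8.7455 = 17.2199.

17.220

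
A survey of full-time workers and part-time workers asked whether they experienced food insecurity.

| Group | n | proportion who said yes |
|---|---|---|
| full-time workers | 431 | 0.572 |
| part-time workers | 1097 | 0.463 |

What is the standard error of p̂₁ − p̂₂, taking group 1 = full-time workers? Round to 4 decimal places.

Each SE is √(p̂(1−p̂)/n): √(0.5720·0.4280/431) = 0.02383 and √(0.4630·0.5370/1097) = 0.01505.
SE(p̂₁ − p̂₂) = √(SE₁² + SE₂²) = √(0.0005678689 + 0.0002265025) = 0.02818, since the two samples are independent.

0.0282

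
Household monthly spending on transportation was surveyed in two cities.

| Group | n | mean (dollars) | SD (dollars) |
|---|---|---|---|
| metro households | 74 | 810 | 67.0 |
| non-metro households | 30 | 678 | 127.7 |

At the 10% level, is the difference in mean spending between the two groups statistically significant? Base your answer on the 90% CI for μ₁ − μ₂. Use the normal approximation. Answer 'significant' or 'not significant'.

significant

SE₁ = s₁/√n₁ = 67.0/√74 = 7.7886; SE₂ = 127.7/√30 = 23.3147.
Independent samples, unequal variances: SE_diff = √(SE₁² + SE₂²) = √(60.66228996 + 543.57523609) = 24.5812.
z* = 1.645, so margin of error = 1.645 × 24.5812 = 40.4361.
Difference in means = 810 − 678 = 132.0000.
132.0000 ± 40.4361 → (91.5639, 172.4361).
The interval (91.5639, 172.4361) does not contain 0, so the difference is significant.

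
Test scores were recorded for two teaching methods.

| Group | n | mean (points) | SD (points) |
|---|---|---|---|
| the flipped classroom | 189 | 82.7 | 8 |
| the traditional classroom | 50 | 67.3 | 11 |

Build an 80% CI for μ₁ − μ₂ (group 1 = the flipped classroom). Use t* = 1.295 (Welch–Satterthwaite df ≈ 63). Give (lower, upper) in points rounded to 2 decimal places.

Per-group SEs: s₁/√n₁ = 8/√189 = 0.5819, s₂/√n₂ = 11/√50 = 1.5556.
Unpooled SE of the difference: √(0.33860761 + 2.41989136) = 1.6609.
Margin of error = t* · SE = 1.295 × 1.6609 = 2.1509.
x̄₁ − x̄₂ = 82.7 − 67.3 = 15.4000.
CI: 15.4000 ± 2.1509 = (13.25, 17.55).

(13.25, 17.55)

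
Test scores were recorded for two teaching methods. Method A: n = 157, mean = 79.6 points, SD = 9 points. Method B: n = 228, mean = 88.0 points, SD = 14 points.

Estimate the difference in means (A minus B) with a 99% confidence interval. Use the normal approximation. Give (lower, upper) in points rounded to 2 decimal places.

Per-group SEs: s₁/√n₁ = 9/√157 = 0.7183, s₂/√n₂ = 14/√228 = 0.9272.
Unpooled SE of the difference: √(0.51595489 + 0.85969984) = 1.1729.
Margin of error = z* · SE = 2.576 × 1.1729 = 3.0214.
x̄₁ − x̄₂ = 79.6 − 88.0 = -8.4000.
CI: -8.4000 ± 3.0214 = (-11.42, -5.38).

(-11.42, -5.38)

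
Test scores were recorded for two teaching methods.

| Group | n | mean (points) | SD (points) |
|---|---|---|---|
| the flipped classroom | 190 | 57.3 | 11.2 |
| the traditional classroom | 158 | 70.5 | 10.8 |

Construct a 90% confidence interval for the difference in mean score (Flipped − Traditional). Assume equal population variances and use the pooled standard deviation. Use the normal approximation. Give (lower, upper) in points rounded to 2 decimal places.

s_p = √[((n₁−1)s₁² + (n₂−1)s₂²)/(n₁+n₂−2)] = √[(189·11.2² + 157·10.8²)/346] = 11.0203.
SE = 11.0203·√(1/190 + 1/158) = 1.1865.
With z* = 1.645, margin = 1.645 × 1.1865 = 1.9518.
x̄₁ − x̄₂ = 57.3 − 70.5 = -13.2000; interval -13.2000 ± 1.9518 = (-15.15, -11.25).

(-15.15, -11.25)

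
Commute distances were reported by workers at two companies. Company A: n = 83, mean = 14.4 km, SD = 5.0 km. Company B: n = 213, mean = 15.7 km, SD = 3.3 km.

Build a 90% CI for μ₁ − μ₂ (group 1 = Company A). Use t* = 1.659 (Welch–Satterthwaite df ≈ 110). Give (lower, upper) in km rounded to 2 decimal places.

(-2.28, -0.32)

SE₁ = s₁/√n₁ = 5.0/√83 = 0.5488; SE₂ = 3.3/√213 = 0.2261.
Independent samples, unequal variances: SE_diff = √(SE₁² + SE₂²) = √(0.30118144 + 0.05112121) = 0.5936.
t* = 1.659, so margin of error = 1.659 × 0.5936 = 0.9848.
Difference in means = 14.4 − 15.7 = -1.3000.
-1.3000 ± 0.9848 → (-2.28, -0.32).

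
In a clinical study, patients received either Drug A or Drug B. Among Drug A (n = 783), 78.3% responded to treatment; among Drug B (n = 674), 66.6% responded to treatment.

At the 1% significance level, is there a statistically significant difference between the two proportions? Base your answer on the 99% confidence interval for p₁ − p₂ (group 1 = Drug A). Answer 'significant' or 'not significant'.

The two standard errors are √(0.7830×0.2170/783) = 0.01473 and √(0.6660×0.3340/674) = 0.01817.
Because the samples are independent, SE_diff = √(0.01473² + 0.01817²) = 0.02339.
Using z* = 2.576 for 99%, ME = 2.576 × 0.02339 = 0.06025.
p̂₁ − p̂₂ = 0.1170; interval 0.1170 ± 0.06025 gives (0.05675, 0.17725).
The interval (0.05675, 0.17725) does not contain 0, so the difference is significant.

significant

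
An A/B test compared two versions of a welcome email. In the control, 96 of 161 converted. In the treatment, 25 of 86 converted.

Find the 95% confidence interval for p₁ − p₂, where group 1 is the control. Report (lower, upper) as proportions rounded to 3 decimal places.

(0.183, 0.428)

p̂₁ = 96/161 = 0.5963 and p̂₂ = 25/86 = 0.2907.
SE₁ = √(p̂₁(1−p̂₁)/n₁) = √(0.5963·0.4037/161) = 0.03867; SE₂ = √(0.2907·0.7093/86) = 0.04897.
Independent samples: SE of the difference = √(SE₁² + SE₂²) = √(0.0014953689 + 0.0023980609) = 0.06240.
z* for 95% confidence is 1.960, so the margin of error is 1.960 × 0.06240 = 0.12230.
Point estimate p̂₁ − p̂₂ = 0.5963 − 0.2907 = 0.3056.
0.3056 ± 0.12230 → (0.183, 0.428).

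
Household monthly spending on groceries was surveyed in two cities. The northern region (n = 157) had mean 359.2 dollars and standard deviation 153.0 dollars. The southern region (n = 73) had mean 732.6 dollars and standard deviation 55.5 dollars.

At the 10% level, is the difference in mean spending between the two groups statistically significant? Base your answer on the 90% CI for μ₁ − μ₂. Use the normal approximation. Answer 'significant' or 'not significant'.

Standard errors of each mean: 153.0/√157 = 12.2107 and 55.5/√73 = 6.4958.
SE(x̄₁ − x̄₂) = √(12.2107² + 6.4958²) = 13.8310 for independent samples with unequal variances.
With z* = 1.645, the margin is 1.645 × 13.8310 = 22.7520.
x̄₁ − x̄₂ = 359.2 − 732.6 = -373.4000; the interval is -373.4000 ± 22.7520 = (-396.1520, -350.6480).
The interval (-396.1520, -350.6480) does not contain 0, so the difference is significant.

significant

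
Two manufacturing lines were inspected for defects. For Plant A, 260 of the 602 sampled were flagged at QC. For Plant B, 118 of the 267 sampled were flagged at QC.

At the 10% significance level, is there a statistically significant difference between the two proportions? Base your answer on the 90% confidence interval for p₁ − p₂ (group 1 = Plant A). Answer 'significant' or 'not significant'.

not significant

Sample proportions: 260/602 = 0.4319, 118/267 = 0.4419.
Each SE is √(p̂(1−p̂)/n): √(0.4319·0.5681/602) = 0.02019 and √(0.4419·0.5581/267) = 0.03039.
SE(p̂₁ − p̂₂) = √(SE₁² + SE₂²) = √(0.0004076361 + 0.0009235521) = 0.03649, since the two samples are independent.
At 90% confidence z* = 1.645; margin = 1.645 × 0.03649 = 0.06003.
The difference is 0.4319 − 0.4419 = -0.0100, so the interval is -0.0100 ± 0.06003 = (-0.07003, 0.05003).
The interval (-0.07003, 0.05003) contains 0, so the difference is not significant.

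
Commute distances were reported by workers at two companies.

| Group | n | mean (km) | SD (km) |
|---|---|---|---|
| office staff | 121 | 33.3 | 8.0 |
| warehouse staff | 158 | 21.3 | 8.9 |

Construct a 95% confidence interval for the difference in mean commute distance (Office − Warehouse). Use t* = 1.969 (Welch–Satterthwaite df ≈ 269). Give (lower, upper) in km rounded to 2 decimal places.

Standard errors of each mean: 8.0/√121 = 0.7273 and 8.9/√158 = 0.7080.
SE(x̄₁ − x̄₂) = √(0.7273² + 0.7080²) = 1.0150 for independent samples with unequal variances.
With t* = 1.969, the margin is 1.969 × 1.0150 = 1.9985.
x̄₁ − x̄₂ = 33.3 − 21.3 = 12.0000; the interval is 12.0000 ± 1.9985 = (10.00, 14.00).

(10.00, 14.00)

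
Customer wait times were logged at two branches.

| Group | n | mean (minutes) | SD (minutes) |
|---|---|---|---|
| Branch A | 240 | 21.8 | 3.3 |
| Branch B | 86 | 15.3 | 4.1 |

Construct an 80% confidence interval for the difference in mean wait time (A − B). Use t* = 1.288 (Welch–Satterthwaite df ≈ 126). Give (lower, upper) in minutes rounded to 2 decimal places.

SE₁ = s₁/√n₁ = 3.3/√240 = 0.2130; SE₂ = 4.1/√86 = 0.4421.
Independent samples, unequal variances: SE_diff = √(SE₁² + SE₂²) = √(0.045369 + 0.19545241) = 0.4907.
t* = 1.288, so margin of error = 1.288 × 0.4907 = 0.6320.
Difference in means = 21.8 − 15.3 = 6.5000.
6.5000 ± 0.6320 → (5.87, 7.13).

(5.87, 7.13)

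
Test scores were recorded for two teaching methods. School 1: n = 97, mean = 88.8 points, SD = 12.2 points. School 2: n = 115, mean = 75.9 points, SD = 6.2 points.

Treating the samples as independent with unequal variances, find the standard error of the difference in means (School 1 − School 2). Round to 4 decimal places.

Per-group SEs: s₁/√n₁ = 12.2/√97 = 1.2387, s₂/√n₂ = 6.2/√115 = 0.5782.
Unpooled SE of the difference: √(1.53437769 + 0.33431524) = 1.3670.

1.3670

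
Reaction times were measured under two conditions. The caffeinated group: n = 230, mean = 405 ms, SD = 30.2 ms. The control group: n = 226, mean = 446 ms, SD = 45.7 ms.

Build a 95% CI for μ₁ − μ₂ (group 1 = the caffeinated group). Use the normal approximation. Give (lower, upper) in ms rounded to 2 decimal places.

(-48.12, -33.88)

Standard errors of each mean: 30.2/√230 = 1.9913 and 45.7/√226 = 3.0399.
SE(x̄₁ − x̄₂) = √(1.9913² + 3.0399²) = 3.6340 for independent samples with unequal variances.
With z* = 1.960, the margin is 1.960 × 3.6340 = 7.1226.
x̄₁ − x̄₂ = 405 − 446 = -41.0000; the interval is -41.0000 ± 7.1226 = (-48.12, -33.88).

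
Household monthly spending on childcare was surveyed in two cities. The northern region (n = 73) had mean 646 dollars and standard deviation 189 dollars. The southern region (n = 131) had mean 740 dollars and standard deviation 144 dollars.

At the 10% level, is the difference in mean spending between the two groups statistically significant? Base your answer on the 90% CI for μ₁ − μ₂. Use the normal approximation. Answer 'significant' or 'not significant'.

Per-group SEs: s₁/√n₁ = 189/√73 = 22.1208, s₂/√n₂ = 144/√131 = 12.5813.
Unpooled SE of the difference: √(489.32979264 + 158.28910969) = 25.4484.
Margin of error = z* · SE = 1.645 × 25.4484 = 41.8626.
x̄₁ − x̄₂ = 646 − 740 = -94.0000.
CI: -94.0000 ± 41.8626 = (-135.8626, -52.1374).
The interval (-135.8626, -52.1374) does not contain 0, so the difference is significant.

significant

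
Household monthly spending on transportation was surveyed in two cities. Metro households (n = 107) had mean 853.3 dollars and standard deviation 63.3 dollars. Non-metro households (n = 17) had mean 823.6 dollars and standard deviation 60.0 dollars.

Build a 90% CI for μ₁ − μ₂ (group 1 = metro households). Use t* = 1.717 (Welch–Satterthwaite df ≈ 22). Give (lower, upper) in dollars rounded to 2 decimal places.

(2.59, 56.81)

SE₁ = s₁/√n₁ = 63.3/√107 = 6.1194; SE₂ = 60.0/√17 = 14.5521.
Independent samples, unequal variances: SE_diff = √(SE₁² + SE₂²) = √(37.44705636 + 211.76361441) = 15.7864.
t* = 1.717, so margin of error = 1.717 × 15.7864 = 27.1052.
Difference in means = 853.3 − 823.6 = 29.7000.
29.7000 ± 27.1052 → (2.59, 56.81).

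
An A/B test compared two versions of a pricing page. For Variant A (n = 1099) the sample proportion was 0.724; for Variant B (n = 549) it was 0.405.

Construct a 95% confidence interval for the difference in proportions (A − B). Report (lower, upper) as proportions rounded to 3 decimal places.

SE₁ = √(p̂₁(1−p̂₁)/n₁) = √(0.7240·0.2760/1099) = 0.01348; SE₂ = √(0.4050·0.5950/549) = 0.02095.
Independent samples: SE of the difference = √(SE₁² + SE₂²) = √(0.0001817104 + 0.0004389025) = 0.02491.
z* for 95% confidence is 1.960, so the margin of error is 1.960 × 0.02491 = 0.04882.
Point estimate p̂₁ − p̂₂ = 0.7240 − 0.4050 = 0.3190.
0.3190 ± 0.04882 → (0.270, 0.368).

(0.270, 0.368)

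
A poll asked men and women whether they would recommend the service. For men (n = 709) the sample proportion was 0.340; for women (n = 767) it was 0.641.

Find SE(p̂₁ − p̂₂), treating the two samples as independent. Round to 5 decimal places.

SE₁ = √(p̂₁(1−p̂₁)/n₁) = √(0.3400·0.6600/709) = 0.01779; SE₂ = √(0.6410·0.3590/767) = 0.01732.
Independent samples: SE of the difference = √(SE₁² + SE₂²) = √(0.0003164841 + 0.0002999824) = 0.02483.

0.02483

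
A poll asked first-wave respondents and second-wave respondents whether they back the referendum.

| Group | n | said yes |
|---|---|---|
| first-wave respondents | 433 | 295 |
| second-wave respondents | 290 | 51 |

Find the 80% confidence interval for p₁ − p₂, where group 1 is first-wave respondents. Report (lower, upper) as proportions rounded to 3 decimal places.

p̂₁ = 295/433 = 0.6813 and p̂₂ = 51/290 = 0.1759.
SE₁ = √(p̂₁(1−p̂₁)/n₁) = √(0.6813·0.3187/433) = 0.02239; SE₂ = √(0.1759·0.8241/290) = 0.02236.
Independent samples: SE of the difference = √(SE₁² + SE₂²) = √(0.0005013121 + 0.0004999696) = 0.03164.
z* for 80% confidence is 1.282, so the margin of error is 1.282 × 0.03164 = 0.04056.
Point estimate p̂₁ − p̂₂ = 0.6813 − 0.1759 = 0.5054.
0.5054 ± 0.04056 → (0.465, 0.546).

(0.465, 0.546)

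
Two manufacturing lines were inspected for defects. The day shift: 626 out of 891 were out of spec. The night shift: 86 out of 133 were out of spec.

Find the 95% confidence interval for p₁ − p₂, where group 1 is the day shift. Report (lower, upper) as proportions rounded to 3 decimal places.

p̂₁ = 626/891 = 0.7026 and p̂₂ = 86/133 = 0.6466.
SE₁ = √(p̂₁(1−p̂₁)/n₁) = √(0.7026·0.2974/891) = 0.01531; SE₂ = √(0.6466·0.3534/133) = 0.04145.
Independent samples: SE of the difference = √(SE₁² + SE₂²) = √(0.0002343961 + 0.0017181025) = 0.04419.
z* for 95% confidence is 1.960, so the margin of error is 1.960 × 0.04419 = 0.08661.
Point estimate p̂₁ − p̂₂ = 0.7026 − 0.6466 = 0.0560.
0.0560 ± 0.08661 → (-0.031, 0.143).

(-0.031, 0.143)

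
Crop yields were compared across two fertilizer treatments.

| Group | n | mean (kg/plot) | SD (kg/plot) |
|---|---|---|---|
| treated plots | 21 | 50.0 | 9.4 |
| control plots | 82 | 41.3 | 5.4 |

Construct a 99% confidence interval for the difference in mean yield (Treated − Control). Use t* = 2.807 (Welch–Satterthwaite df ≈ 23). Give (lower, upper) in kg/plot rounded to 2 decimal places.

(2.70, 14.70)

Standard errors of each mean: 9.4/√21 = 2.0512 and 5.4/√82 = 0.5963.
SE(x̄₁ − x̄₂) = √(2.0512² + 0.5963²) = 2.1361 for independent samples with unequal variances.
With t* = 2.807, the margin is 2.807 × 2.1361 = 5.9960.
x̄₁ − x̄₂ = 50.0 − 41.3 = 8.7000; the interval is 8.7000 ± 5.9960 = (2.70, 14.70).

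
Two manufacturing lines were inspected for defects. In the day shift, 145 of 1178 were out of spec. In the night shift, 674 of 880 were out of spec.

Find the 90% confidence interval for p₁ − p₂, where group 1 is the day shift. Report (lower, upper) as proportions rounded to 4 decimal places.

(-0.6711, -0.6145)

Sample proportions: 145/1178 = 0.1231, 674/880 = 0.7659.
Each SE is √(p̂(1−p̂)/n): √(0.1231·0.8769/1178) = 0.00957 and √(0.7659·0.2341/880) = 0.01427.
SE(p̂₁ − p̂₂) = √(SE₁² + SE₂²) = √(0.0000915849 + 0.0002036329) = 0.01718, since the two samples are independent.
At 90% confidence z* = 1.645; margin = 1.645 × 0.01718 = 0.02826.
The difference is 0.1231 − 0.7659 = -0.6428, so the interval is -0.6428 ± 0.02826 = (-0.6711, -0.6145).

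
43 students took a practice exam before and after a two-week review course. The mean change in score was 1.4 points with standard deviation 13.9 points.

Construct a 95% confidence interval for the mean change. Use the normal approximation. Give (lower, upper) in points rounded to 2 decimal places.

(-2.75, 5.55)

This is a matched-pairs design, so SE = s_d/√n = 13.9/√43 = 2.1197.
Margin = 1.960 × 2.1197 = 4.1546; the interval is 1.4 ± 4.1546 = (-2.75, 5.55).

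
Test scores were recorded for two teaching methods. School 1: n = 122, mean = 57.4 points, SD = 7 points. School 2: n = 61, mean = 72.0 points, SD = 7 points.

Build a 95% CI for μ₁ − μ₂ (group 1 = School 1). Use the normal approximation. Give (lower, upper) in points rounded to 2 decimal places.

Per-group SEs: s₁/√n₁ = 7/√122 = 0.6338, s₂/√n₂ = 7/√61 = 0.8963.
Unpooled SE of the difference: √(0.40170244 + 0.80335369) = 1.0978.
Margin of error = z* · SE = 1.960 × 1.0978 = 2.1517.
x̄₁ − x̄₂ = 57.4 − 72.0 = -14.6000.
CI: -14.6000 ± 2.1517 = (-16.75, -12.45).

(-16.75, -12.45)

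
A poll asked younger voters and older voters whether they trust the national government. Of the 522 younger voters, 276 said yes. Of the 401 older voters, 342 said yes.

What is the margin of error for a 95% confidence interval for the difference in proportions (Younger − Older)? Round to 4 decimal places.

0.0551

p̂₁ = 276/522 = 0.5287 and p̂₂ = 342/401 = 0.8529.
SE₁ = √(p̂₁(1−p̂₁)/n₁) = √(0.5287·0.4713/522) = 0.02185; SE₂ = √(0.8529·0.1471/401) = 0.01769.
Independent samples: SE of the difference = √(SE₁² + SE₂²) = √(0.0004774225 + 0.0003129361) = 0.02811.
z* for 95% confidence is 1.960, so the margin of error is 1.960 × 0.02811 = 0.05510.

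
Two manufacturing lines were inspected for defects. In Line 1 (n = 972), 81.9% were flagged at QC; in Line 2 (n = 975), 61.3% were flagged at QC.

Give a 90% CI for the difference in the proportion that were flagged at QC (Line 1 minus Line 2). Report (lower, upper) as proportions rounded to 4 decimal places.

(0.1733, 0.2387)

The two standard errors are √(0.8190×0.1810/972) = 0.01235 and √(0.6130×0.3870/975) = 0.01560.
Because the samples are independent, SE_diff = √(0.01235² + 0.01560²) = 0.01990.
Using z* = 1.645 for 90%, ME = 1.645 × 0.01990 = 0.03274.
p̂₁ − p̂₂ = 0.2060; interval 0.2060 ± 0.03274 gives (0.1733, 0.2387).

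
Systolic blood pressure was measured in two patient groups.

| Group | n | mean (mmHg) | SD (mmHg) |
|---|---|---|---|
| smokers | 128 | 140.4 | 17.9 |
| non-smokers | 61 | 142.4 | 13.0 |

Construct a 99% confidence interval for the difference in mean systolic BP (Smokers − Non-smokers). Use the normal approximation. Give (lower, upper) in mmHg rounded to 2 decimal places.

(-7.92, 3.92)

Standard errors of each mean: 17.9/√128 = 1.5822 and 13.0/√61 = 1.6645.
SE(x̄₁ − x̄₂) = √(1.5822² + 1.6645²) = 2.2965 for independent samples with unequal variances.
With z* = 2.576, the margin is 2.576 × 2.2965 = 5.9158.
x̄₁ − x̄₂ = 140.4 − 142.4 = -2.0000; the interval is -2.0000 ± 5.9158 = (-7.92, 3.92).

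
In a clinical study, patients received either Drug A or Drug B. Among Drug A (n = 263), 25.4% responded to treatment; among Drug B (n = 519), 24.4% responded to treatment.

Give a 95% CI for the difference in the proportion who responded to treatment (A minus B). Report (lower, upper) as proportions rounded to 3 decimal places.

(-0.054, 0.074)

SE₁ = √(p̂₁(1−p̂₁)/n₁) = √(0.2540·0.7460/263) = 0.02684; SE₂ = √(0.2440·0.7560/519) = 0.01885.
Independent samples: SE of the difference = √(SE₁² + SE₂²) = √(0.0007203856 + 0.0003553225) = 0.03280.
z* for 95% confidence is 1.960, so the margin of error is 1.960 × 0.03280 = 0.06429.
Point estimate p̂₁ − p̂₂ = 0.2540 − 0.2440 = 0.0100.
0.0100 ± 0.06429 → (-0.054, 0.074).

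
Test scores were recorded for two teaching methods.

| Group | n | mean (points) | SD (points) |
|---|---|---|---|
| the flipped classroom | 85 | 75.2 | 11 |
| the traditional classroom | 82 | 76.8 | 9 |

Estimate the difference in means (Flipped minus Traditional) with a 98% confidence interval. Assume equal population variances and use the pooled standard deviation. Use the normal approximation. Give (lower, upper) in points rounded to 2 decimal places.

(-5.22, 2.02)

Pooled variance s_p² = [84·11² + 81·9²] / (85+82−2) = 101.3636, so s_p = 10.0679.
SE_diff = s_p·√(1/n₁ + 1/n₂) = 10.0679·√(1/85 + 1/82) = 1.5584.
z* = 2.326; margin = 2.326 × 1.5584 = 3.6248.
Difference = 75.2 − 76.8 = -1.6000.
-1.6000 ± 3.6248 → (-5.22, 2.02).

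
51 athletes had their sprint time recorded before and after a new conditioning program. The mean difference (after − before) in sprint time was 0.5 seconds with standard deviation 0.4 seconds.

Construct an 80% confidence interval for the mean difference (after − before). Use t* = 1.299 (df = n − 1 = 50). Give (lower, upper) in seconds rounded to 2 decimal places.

Paired design: SE = s_d/√n = 0.4/√51 = 0.0560.
t* = 1.299; margin of error = 1.299 × 0.0560 = 0.0727.
0.5 ± 0.0727 → (0.43, 0.57).

(0.43, 0.57)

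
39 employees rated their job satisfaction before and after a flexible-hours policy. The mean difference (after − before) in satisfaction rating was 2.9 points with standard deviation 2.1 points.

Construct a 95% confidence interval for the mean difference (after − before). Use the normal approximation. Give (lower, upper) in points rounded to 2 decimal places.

(2.24, 3.56)

Paired design: SE = s_d/√n = 2.1/√39 = 0.3363.
z* = 1.960; margin of error = 1.960 × 0.3363 = 0.6591.
2.9 ± 0.6591 → (2.24, 3.56).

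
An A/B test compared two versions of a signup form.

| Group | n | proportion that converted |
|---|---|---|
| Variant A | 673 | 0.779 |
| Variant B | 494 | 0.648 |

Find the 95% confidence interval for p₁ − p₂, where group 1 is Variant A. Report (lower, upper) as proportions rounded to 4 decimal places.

(0.0785, 0.1835)

The two standard errors are √(0.7790×0.2210/673) = 0.01599 and √(0.6480×0.3520/494) = 0.02149.
Because the samples are independent, SE_diff = √(0.01599² + 0.02149²) = 0.02679.
Using z* = 1.960 for 95%, ME = 1.960 × 0.02679 = 0.05251.
p̂₁ − p̂₂ = 0.1310; interval 0.1310 ± 0.05251 gives (0.0785, 0.1835).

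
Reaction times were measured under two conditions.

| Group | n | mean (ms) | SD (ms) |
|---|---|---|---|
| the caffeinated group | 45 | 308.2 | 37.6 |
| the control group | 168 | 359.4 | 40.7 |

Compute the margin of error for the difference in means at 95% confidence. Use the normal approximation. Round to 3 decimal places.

Standard errors of each mean: 37.6/√45 = 5.6051 and 40.7/√168 = 3.1401.
SE(x̄₁ − x̄₂) = √(5.6051² + 3.1401²) = 6.4247 for independent samples with unequal variances.
With z* = 1.960, the margin is 1.960 × 6.4247 = 12.5924.

12.592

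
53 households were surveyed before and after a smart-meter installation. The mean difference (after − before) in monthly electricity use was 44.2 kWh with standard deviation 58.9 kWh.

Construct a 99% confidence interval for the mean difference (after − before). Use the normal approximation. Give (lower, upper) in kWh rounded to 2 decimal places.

(23.36, 65.04)

This is a matched-pairs design, so SE = s_d/√n = 58.9/√53 = 8.0905.
Margin = 2.576 × 8.0905 = 20.8411; the interval is 44.2 ± 20.8411 = (23.36, 65.04).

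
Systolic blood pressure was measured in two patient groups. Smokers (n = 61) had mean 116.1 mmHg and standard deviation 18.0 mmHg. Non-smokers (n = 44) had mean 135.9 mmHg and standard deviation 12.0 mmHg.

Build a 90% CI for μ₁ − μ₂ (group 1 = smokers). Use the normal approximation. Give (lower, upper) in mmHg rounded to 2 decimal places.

Per-group SEs: s₁/√n₁ = 18.0/√61 = 2.3047, s₂/√n₂ = 12.0/√44 = 1.8091.
Unpooled SE of the difference: √(5.31164209 + 3.27284281) = 2.9299.
Margin of error = z* · SE = 1.645 × 2.9299 = 4.8197.
x̄₁ − x̄₂ = 116.1 − 135.9 = -19.8000.
CI: -19.8000 ± 4.8197 = (-24.62, -14.98).

(-24.62, -14.98)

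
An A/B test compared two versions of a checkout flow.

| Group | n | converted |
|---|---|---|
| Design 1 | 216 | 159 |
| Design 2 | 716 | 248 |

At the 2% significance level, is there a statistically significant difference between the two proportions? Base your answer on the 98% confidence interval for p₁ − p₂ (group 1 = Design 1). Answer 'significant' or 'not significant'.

significant

p̂₁ = 159/216 = 0.7361 and p̂₂ = 248/716 = 0.3464.
SE₁ = √(p̂₁(1−p̂₁)/n₁) = √(0.7361·0.2639/216) = 0.02999; SE₂ = √(0.3464·0.6536/716) = 0.01778.
Independent samples: SE of the difference = √(SE₁² + SE₂²) = √(0.0008994001 + 0.0003161284) = 0.03486.
z* for 98% confidence is 2.326, so the margin of error is 2.326 × 0.03486 = 0.08108.
Point estimate p̂₁ − p̂₂ = 0.7361 − 0.3464 = 0.3897.
0.3897 ± 0.08108 → (0.30862, 0.47078).
The interval (0.30862, 0.47078) does not contain 0, so the difference is significant.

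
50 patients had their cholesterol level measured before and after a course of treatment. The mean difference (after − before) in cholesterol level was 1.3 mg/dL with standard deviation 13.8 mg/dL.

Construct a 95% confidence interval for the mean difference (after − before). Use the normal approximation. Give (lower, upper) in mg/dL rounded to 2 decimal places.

This is a matched-pairs design, so SE = s_d/√n = 13.8/√50 = 1.9516.
Margin = 1.960 × 1.9516 = 3.8251; the interval is 1.3 ± 3.8251 = (-2.53, 5.13).

(-2.53, 5.13)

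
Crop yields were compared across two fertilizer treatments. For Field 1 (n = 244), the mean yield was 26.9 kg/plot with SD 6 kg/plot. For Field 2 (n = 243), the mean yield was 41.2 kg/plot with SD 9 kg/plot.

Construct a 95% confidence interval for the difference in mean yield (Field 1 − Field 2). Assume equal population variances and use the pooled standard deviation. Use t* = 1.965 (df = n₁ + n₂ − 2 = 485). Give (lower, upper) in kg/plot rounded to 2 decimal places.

s_p = √[((n₁−1)s₁² + (n₂−1)s₂²)/(n₁+n₂−2)] = √[(243·6² + 242·9²)/485] = 7.6455.
SE = 7.6455·√(1/244 + 1/243) = 0.6929.
With t* = 1.965, margin = 1.965 × 0.6929 = 1.3615.
x̄₁ − x̄₂ = 26.9 − 41.2 = -14.3000; interval -14.3000 ± 1.3615 = (-15.66, -12.94).

(-15.66, -12.94)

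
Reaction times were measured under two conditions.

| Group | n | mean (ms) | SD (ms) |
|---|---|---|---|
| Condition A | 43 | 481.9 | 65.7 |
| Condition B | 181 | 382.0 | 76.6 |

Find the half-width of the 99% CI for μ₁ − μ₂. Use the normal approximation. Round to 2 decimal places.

29.69

SE₁ = s₁/√n₁ = 65.7/√43 = 10.0192; SE₂ = 76.6/√181 = 5.6936.
Independent samples, unequal variances: SE_diff = √(SE₁² + SE₂²) = √(100.38436864 + 32.41708096) = 11.5240.
z* = 2.576, so margin of error = 2.576 × 11.5240 = 29.6858.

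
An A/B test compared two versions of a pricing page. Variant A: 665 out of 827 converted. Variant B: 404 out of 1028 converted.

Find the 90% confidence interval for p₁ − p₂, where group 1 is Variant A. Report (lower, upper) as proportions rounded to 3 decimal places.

(0.377, 0.445)

Sample proportions: 665/827 = 0.8041, 404/1028 = 0.3930.
Each SE is √(p̂(1−p̂)/n): √(0.8041·0.1959/827) = 0.01380 and √(0.3930·0.6070/1028) = 0.01523.
SE(p̂₁ − p̂₂) = √(SE₁² + SE₂²) = √(0.00019044 + 0.0002319529) = 0.02055, since the two samples are independent.
At 90% confidence z* = 1.645; margin = 1.645 × 0.02055 = 0.03380.
The difference is 0.8041 − 0.3930 = 0.4111, so the interval is 0.4111 ± 0.03380 = (0.377, 0.445).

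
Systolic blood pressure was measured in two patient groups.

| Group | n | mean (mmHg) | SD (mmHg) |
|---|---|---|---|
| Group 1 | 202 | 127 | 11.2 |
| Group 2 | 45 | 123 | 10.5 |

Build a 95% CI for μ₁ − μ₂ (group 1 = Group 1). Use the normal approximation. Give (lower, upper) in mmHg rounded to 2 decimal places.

(0.57, 7.43)

Standard errors of each mean: 11.2/√202 = 0.7880 and 10.5/√45 = 1.5652.
SE(x̄₁ − x̄₂) = √(0.7880² + 1.5652²) = 1.7524 for independent samples with unequal variances.
With z* = 1.960, the margin is 1.960 × 1.7524 = 3.4347.
x̄₁ − x̄₂ = 127 − 123 = 4.0000; the interval is 4.0000 ± 3.4347 = (0.57, 7.43).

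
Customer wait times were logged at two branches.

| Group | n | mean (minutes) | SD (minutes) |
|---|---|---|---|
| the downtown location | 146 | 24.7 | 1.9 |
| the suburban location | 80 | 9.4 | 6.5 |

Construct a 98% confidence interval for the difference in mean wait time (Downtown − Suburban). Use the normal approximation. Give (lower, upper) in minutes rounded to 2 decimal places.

(13.57, 17.03)

Per-group SEs: s₁/√n₁ = 1.9/√146 = 0.1572, s₂/√n₂ = 6.5/√80 = 0.7267.
Unpooled SE of the difference: √(0.02471184 + 0.52809289) = 0.7435.
Margin of error = z* · SE = 2.326 × 0.7435 = 1.7294.
x̄₁ − x̄₂ = 24.7 − 9.4 = 15.3000.
CI: 15.3000 ± 1.7294 = (13.57, 17.03).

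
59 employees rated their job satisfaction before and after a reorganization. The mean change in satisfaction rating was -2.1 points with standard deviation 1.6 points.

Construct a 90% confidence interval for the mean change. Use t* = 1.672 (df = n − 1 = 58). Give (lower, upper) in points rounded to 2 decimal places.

(-2.45, -1.75)

Paired design: SE = s_d/√n = 1.6/√59 = 0.2083.
t* = 1.672; margin of error = 1.672 × 0.2083 = 0.3483.
-2.1 ± 0.3483 → (-2.45, -1.75).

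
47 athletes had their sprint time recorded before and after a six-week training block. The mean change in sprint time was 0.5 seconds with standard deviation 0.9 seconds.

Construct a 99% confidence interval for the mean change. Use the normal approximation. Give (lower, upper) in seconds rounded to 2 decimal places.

(0.16, 0.84)

Paired design: SE = s_d/√n = 0.9/√47 = 0.1313.
z* = 2.576; margin of error = 2.576 × 0.1313 = 0.3382.
0.5 ± 0.3382 → (0.16, 0.84).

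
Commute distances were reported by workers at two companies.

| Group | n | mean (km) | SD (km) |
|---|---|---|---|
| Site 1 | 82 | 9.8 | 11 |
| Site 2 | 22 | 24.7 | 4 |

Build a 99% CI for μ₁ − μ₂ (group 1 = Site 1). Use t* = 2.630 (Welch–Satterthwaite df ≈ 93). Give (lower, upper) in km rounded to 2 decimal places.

Standard errors of each mean: 11/√82 = 1.2147 and 4/√22 = 0.8528.
SE(x̄₁ − x̄₂) = √(1.2147² + 0.8528²) = 1.4842 for independent samples with unequal variances.
With t* = 2.630, the margin is 2.630 × 1.4842 = 3.9034.
x̄₁ − x̄₂ = 9.8 − 24.7 = -14.9000; the interval is -14.9000 ± 3.9034 = (-18.80, -11.00).

(-18.80, -11.00)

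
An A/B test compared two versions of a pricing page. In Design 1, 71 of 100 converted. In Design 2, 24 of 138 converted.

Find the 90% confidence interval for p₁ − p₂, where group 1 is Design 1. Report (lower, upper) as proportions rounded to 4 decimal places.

First, p̂₁ = 71/100 = 0.7100; p̂₂ = 24/138 = 0.1739.
The two standard errors are √(0.7100×0.2900/100) = 0.04538 and √(0.1739×0.8261/138) = 0.03226.
Because the samples are independent, SE_diff = √(0.04538² + 0.03226²) = 0.05568.
Using z* = 1.645 for 90%, ME = 1.645 × 0.05568 = 0.09159.
p̂₁ − p̂₂ = 0.5361; interval 0.5361 ± 0.09159 gives (0.4445, 0.6277).

(0.4445, 0.6277)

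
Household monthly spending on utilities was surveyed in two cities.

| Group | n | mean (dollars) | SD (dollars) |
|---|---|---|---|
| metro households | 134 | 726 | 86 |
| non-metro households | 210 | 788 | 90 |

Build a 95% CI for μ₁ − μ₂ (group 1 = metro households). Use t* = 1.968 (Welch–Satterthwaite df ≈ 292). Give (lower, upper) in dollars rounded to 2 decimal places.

(-81.06, -42.94)

Standard errors of each mean: 86/√134 = 7.4293 and 90/√210 = 6.2106.
SE(x̄₁ − x̄₂) = √(7.4293² + 6.2106²) = 9.6833 for independent samples with unequal variances.
With t* = 1.968, the margin is 1.968 × 9.6833 = 19.0567.
x̄₁ − x̄₂ = 726 − 788 = -62.0000; the interval is -62.0000 ± 19.0567 = (-81.06, -42.94).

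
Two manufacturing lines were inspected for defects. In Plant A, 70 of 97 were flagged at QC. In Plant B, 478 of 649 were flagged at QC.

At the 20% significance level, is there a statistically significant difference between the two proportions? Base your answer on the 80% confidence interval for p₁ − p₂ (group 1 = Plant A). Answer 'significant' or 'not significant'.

not significant

Sample proportions: 70/97 = 0.7216, 478/649 = 0.7365.
Each SE is √(p̂(1−p̂)/n): √(0.7216·0.2784/97) = 0.04551 and √(0.7365·0.2635/649) = 0.01729.
SE(p̂₁ − p̂₂) = √(SE₁² + SE₂²) = √(0.0020711601 + 0.0002989441) = 0.04868, since the two samples are independent.
At 80% confidence z* = 1.282; margin = 1.282 × 0.04868 = 0.06241.
The difference is 0.7216 − 0.7365 = -0.0149, so the interval is -0.0149 ± 0.06241 = (-0.07731, 0.04751).
The interval (-0.07731, 0.04751) contains 0, so the difference is not significant.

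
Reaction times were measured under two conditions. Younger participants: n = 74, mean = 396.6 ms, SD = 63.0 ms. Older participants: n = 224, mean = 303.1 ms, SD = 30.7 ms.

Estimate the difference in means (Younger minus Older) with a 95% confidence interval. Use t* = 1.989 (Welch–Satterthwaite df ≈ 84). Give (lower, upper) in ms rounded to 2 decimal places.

(78.37, 108.63)

SE₁ = s₁/√n₁ = 63.0/√74 = 7.3236; SE₂ = 30.7/√224 = 2.0512.
Independent samples, unequal variances: SE_diff = √(SE₁² + SE₂²) = √(53.63511696 + 4.20742144) = 7.6054.
t* = 1.989, so margin of error = 1.989 × 7.6054 = 15.1271.
Difference in means = 396.6 − 303.1 = 93.5000.
93.5000 ± 15.1271 → (78.37, 108.63).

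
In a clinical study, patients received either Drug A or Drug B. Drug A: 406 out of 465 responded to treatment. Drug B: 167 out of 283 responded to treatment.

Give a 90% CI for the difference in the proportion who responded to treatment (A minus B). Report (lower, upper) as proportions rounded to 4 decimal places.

First, p̂₁ = 406/465 = 0.8731; p̂₂ = 167/283 = 0.5901.
The two standard errors are √(0.8731×0.1269/465) = 0.01544 and √(0.5901×0.4099/283) = 0.02924.
Because the samples are independent, SE_diff = √(0.01544² + 0.02924²) = 0.03307.
Using z* = 1.645 for 90%, ME = 1.645 × 0.03307 = 0.05440.
p̂₁ − p̂₂ = 0.2830; interval 0.2830 ± 0.05440 gives (0.2286, 0.3374).

(0.2286, 0.3374)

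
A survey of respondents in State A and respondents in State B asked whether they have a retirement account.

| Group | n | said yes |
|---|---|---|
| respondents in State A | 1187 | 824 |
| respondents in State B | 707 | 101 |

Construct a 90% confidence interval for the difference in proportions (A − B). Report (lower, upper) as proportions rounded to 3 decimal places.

Sample proportions: 824/1187 = 0.6942, 101/707 = 0.1429.
Each SE is √(p̂(1−p̂)/n): √(0.6942·0.3058/1187) = 0.01337 and √(0.1429·0.8571/707) = 0.01316.
SE(p̂₁ − p̂₂) = √(SE₁² + SE₂²) = √(0.0001787569 + 0.0001731856) = 0.01876, since the two samples are independent.
At 90% confidence z* = 1.645; margin = 1.645 × 0.01876 = 0.03086.
The difference is 0.6942 − 0.1429 = 0.5513, so the interval is 0.5513 ± 0.03086 = (0.520, 0.582).

(0.520, 0.582)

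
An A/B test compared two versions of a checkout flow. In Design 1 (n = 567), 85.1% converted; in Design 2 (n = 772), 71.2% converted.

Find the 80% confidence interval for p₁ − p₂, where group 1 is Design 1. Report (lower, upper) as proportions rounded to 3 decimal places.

The two standard errors are √(0.8510×0.1490/567) = 0.01495 and √(0.7120×0.2880/772) = 0.01630.
Because the samples are independent, SE_diff = √(0.01495² + 0.01630²) = 0.02212.
Using z* = 1.282 for 80%, ME = 1.282 × 0.02212 = 0.02836.
p̂₁ − p̂₂ = 0.1390; interval 0.1390 ± 0.02836 gives (0.111, 0.167).

(0.111, 0.167)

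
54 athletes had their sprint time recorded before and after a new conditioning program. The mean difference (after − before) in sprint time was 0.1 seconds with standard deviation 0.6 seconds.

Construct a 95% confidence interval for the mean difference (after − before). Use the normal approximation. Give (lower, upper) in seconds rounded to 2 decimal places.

This is a matched-pairs design, so SE = s_d/√n = 0.6/√54 = 0.0816.
Margin = 1.960 × 0.0816 = 0.1599; the interval is 0.1 ± 0.1599 = (-0.06, 0.26).

(-0.06, 0.26)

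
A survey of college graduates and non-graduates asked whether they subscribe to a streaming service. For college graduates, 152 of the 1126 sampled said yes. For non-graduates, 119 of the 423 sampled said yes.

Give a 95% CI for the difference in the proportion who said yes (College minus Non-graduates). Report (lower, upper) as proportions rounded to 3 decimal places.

Sample proportions: 152/1126 = 0.1350, 119/423 = 0.2813.
Each SE is √(p̂(1−p̂)/n): √(0.1350·0.8650/1126) = 0.01018 and √(0.2813·0.7187/423) = 0.02186.
SE(p̂₁ − p̂₂) = √(SE₁² + SE₂²) = √(0.0001036324 + 0.0004778596) = 0.02411, since the two samples are independent.
At 95% confidence z* = 1.960; margin = 1.960 × 0.02411 = 0.04726.
The difference is 0.1350 − 0.2813 = -0.1463, so the interval is -0.1463 ± 0.04726 = (-0.194, -0.099).

(-0.194, -0.099)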